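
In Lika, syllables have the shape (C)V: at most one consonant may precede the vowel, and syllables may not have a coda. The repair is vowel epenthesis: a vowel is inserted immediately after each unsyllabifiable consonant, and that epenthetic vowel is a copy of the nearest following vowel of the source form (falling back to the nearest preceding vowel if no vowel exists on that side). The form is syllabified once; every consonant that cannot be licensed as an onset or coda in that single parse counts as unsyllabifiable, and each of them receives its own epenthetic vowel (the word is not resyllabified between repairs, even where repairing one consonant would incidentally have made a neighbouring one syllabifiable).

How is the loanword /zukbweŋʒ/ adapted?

zukebeweŋeʒe

Syllabifying with onset maximization leaves /k/, /b/, /ŋ/, /ʒ/ stranded (no codas are permitted; onsets are limited to one consonant).
Epenthesis after each stranded consonant: /k/ → /ke/, /b/ → /be/, /ŋ/ → /ŋe/, /ʒ/ → /ʒe/.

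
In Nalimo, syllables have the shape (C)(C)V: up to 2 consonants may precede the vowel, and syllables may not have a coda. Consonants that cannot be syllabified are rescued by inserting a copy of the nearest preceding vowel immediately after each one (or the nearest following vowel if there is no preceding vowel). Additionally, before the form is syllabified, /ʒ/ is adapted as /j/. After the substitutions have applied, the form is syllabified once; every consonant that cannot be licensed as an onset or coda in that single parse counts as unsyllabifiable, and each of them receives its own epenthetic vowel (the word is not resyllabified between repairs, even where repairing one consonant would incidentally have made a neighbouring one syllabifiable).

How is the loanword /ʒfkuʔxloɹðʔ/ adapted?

Substitution: /ʒ/ → /j/, giving /jfkuʔxloɹðʔ/.
The consonants /j/, /ʔ/, /ɹ/, /ð/, /ʔ/ cannot be parsed into a legal (C)(C)V syllable (no codas are permitted; onsets may contain at most 2 consonants).
Epenthesis after each stranded consonant: /j/ → /ju/, /ʔ/ → /ʔu/, /ɹ/ → /ɹo/, /ð/ → /ðo/, /ʔ/ → /ʔo/.

jufkuʔuxloɹoðoʔo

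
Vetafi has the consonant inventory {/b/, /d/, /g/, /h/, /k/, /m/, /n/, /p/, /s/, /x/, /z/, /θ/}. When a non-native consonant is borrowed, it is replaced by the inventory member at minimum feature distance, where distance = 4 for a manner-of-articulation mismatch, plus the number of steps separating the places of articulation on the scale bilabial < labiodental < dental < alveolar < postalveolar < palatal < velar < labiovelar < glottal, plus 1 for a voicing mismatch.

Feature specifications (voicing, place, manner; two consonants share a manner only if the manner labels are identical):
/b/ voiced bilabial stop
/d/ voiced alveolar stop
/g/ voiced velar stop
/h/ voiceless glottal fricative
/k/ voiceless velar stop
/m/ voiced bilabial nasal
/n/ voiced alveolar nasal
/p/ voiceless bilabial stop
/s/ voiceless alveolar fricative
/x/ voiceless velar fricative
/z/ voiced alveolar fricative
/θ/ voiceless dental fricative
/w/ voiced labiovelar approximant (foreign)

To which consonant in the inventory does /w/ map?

/g/ is closest: manner differs (approximant→stop, +4), place distance 1 (labiovelar→velar), same voicing; total 5. Next closest is /h/ at distance 6.

g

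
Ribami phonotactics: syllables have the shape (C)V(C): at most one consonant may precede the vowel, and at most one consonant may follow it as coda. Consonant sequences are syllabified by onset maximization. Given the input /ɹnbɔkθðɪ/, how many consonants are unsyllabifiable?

Syllabifying with onset maximization leaves /ɹ/, /n/, /θ/ stranded (at most one coda consonant is licensed; onsets are limited to one consonant).

3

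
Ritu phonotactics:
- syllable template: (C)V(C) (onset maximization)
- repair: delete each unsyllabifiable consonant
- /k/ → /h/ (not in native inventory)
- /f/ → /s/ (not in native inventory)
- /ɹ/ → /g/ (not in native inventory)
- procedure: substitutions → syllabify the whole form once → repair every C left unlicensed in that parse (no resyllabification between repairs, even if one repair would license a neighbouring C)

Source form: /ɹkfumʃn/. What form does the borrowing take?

Substitution: /ɹ/ → /g/, /k/ → /h/, /f/ → /s/, giving /ghsumʃn/.
The consonants /g/, /h/, /ʃ/, /n/ cannot be parsed into a legal (C)V(C) syllable (at most one coda consonant is licensed; onsets are limited to one consonant).
Each unlicensed consonant is deleted: /g/, /h/, /ʃ/, /n/.

sum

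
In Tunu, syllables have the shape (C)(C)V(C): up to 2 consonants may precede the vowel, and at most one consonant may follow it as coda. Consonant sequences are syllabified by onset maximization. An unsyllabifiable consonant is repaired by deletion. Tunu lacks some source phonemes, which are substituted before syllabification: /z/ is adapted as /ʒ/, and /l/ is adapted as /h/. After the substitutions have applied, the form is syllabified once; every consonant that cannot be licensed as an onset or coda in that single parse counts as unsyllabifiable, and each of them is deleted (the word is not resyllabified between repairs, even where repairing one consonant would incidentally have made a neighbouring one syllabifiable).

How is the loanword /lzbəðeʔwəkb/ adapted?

Substitution: /l/ → /h/, /z/ → /ʒ/, giving /hʒbəðeʔwəkb/.
The consonants /h/, /b/ cannot be parsed into a legal (C)(C)V(C) syllable (at most one coda consonant is licensed; onsets may contain at most 2 consonants).
Each unlicensed consonant is deleted: /h/, /b/.

ʒbəðeʔwək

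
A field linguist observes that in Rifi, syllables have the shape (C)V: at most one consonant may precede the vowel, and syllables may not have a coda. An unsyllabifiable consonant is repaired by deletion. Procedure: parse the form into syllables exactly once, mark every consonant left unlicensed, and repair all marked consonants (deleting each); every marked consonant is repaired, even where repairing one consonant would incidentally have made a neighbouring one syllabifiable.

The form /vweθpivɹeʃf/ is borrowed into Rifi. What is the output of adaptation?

wepiɹe

Under (C)V, the unsyllabifiable consonants are /v/, /θ/, /v/, /ʃ/, /f/ (no codas are permitted; onsets are limited to one consonant).
Deleting the stranded consonants removes /v/, /θ/, /v/, /ʃ/, /f/.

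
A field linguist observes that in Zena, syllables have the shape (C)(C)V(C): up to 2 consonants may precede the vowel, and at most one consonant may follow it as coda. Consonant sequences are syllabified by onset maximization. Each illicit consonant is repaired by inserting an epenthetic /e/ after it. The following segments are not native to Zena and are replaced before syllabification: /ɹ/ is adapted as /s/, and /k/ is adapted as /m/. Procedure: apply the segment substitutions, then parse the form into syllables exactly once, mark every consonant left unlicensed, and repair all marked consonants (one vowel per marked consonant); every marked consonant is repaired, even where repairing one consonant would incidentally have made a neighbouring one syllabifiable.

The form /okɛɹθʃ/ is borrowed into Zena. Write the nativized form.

omɛsθeʃe

Substitution: /k/ → /m/, /ɹ/ → /s/, giving /omɛsθʃ/.
Under (C)(C)V(C), the unsyllabifiable consonants are /θ/, /ʃ/ (at most one coda consonant is licensed; onsets may contain at most 2 consonants).
Each unlicensed consonant becomes the onset of a new syllable: /θ/ → /θe/, /ʃ/ → /ʃe/.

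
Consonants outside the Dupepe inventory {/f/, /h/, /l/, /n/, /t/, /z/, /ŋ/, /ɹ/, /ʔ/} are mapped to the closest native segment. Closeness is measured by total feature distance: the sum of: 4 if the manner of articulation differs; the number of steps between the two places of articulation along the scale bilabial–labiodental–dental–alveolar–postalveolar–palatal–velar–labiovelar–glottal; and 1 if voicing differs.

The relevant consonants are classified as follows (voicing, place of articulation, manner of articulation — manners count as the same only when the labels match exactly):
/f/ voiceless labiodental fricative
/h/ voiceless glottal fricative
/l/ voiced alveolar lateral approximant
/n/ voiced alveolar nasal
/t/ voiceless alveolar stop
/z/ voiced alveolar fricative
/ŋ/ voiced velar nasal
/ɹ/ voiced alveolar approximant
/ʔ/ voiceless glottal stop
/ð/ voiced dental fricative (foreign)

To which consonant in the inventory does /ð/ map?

z

/z/ is closest: same manner (fricative), place distance 1 (dental→alveolar), same voicing; total 1. Next closest is /f/ at distance 2.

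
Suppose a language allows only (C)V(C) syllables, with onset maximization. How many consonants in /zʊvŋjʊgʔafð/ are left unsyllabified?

2

Syllabifying with onset maximization leaves /ŋ/, /ð/ stranded (at most one coda consonant is licensed; onsets are limited to one consonant).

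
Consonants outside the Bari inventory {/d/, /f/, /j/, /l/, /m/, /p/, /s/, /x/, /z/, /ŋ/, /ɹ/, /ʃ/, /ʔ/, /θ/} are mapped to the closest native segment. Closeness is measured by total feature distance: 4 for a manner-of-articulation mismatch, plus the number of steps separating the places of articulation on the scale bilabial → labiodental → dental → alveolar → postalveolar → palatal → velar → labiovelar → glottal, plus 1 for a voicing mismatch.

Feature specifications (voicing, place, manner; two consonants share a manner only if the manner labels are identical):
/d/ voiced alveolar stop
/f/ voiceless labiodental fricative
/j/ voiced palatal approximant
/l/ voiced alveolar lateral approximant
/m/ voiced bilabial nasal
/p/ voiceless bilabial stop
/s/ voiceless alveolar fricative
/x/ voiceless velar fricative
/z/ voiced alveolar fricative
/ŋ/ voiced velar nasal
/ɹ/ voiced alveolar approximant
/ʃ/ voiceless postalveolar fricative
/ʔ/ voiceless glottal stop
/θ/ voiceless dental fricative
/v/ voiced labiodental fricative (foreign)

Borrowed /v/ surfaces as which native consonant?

f

/f/ is closest: same manner (fricative), place distance 0 (labiodental→labiodental), voicing differs (+1); total 1. Next closest is /z/ at distance 2.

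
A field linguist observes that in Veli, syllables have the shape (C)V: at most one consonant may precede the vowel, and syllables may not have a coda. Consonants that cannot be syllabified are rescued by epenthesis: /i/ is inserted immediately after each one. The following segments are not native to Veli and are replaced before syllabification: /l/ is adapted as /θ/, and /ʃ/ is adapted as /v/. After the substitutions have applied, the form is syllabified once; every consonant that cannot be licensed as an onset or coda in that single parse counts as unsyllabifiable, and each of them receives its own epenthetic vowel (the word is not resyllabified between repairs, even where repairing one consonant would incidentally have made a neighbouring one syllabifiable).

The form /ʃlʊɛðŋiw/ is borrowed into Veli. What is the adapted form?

viθʊɛðiŋiwi

Substitution: /ʃ/ → /v/, /l/ → /θ/, giving /vθʊɛðŋiw/.
The consonants /v/, /ð/, /w/ cannot be parsed into a legal (C)V syllable (no codas are permitted; onsets are limited to one consonant).
Epenthesis after each stranded consonant: /v/ → /vi/, /ð/ → /ði/, /w/ → /wi/.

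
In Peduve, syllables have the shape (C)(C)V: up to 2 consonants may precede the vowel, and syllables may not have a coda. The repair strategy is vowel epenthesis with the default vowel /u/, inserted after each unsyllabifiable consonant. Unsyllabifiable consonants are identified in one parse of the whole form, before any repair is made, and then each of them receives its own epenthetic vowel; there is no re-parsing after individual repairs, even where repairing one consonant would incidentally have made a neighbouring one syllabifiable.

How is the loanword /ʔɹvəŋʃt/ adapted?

Syllabifying with onset maximization leaves /ʔ/, /ŋ/, /ʃ/, /t/ stranded (no codas are permitted; onsets may contain at most 2 consonants).
Inserting the epenthetic vowel yields /ʔ/ → /ʔu/, /ŋ/ → /ŋu/, /ʃ/ → /ʃu/, /t/ → /tu/.

ʔuɹvəŋuʃutu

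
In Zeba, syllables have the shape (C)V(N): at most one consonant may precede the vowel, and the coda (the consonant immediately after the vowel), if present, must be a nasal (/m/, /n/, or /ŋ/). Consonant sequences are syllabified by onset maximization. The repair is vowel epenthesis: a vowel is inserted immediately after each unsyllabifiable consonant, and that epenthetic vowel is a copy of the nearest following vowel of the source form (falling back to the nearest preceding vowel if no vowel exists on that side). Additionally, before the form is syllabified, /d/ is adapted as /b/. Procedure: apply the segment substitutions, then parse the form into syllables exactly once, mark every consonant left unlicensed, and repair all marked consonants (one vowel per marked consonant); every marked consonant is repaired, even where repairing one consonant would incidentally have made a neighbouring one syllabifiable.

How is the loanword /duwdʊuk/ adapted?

buwʊbʊuku

Substitution: /d/ → /b/, giving /buwbʊuk/.
Under (C)V(N), the unsyllabifiable consonants are /w/, /k/ (only a nasal (/m/, /n/, or /ŋ/) is licensed in coda position; onsets are limited to one consonant).
Each unlicensed consonant becomes the onset of a new syllable: /w/ → /wʊ/, /k/ → /ku/.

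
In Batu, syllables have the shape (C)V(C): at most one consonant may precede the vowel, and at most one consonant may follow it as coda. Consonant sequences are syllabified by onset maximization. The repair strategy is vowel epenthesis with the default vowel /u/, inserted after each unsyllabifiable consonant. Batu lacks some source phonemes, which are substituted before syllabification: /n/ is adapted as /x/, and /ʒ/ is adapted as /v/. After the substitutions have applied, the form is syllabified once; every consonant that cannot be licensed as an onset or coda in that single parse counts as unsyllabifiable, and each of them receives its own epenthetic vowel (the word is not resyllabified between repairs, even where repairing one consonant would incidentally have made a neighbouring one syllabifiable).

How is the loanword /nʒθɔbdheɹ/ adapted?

xuvuθɔbduheɹ

Substitution: /n/ → /x/, /ʒ/ → /v/, giving /xvθɔbdheɹ/.
Syllabifying with onset maximization leaves /x/, /v/, /d/ stranded (at most one coda consonant is licensed; onsets are limited to one consonant).
Each unlicensed consonant becomes the onset of a new syllable: /x/ → /xu/, /v/ → /vu/, /d/ → /du/.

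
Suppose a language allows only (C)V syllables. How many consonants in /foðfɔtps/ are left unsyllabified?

The consonants /ð/, /t/, /p/, /s/ cannot be parsed into a legal (C)V syllable (no codas are permitted; onsets are limited to one consonant).

4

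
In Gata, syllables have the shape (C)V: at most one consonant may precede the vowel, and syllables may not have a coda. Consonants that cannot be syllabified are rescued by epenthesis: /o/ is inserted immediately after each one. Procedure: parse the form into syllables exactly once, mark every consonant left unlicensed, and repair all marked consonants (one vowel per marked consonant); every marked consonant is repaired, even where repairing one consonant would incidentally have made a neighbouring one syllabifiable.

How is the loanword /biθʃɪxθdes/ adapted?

Under (C)V, the unsyllabifiable consonants are /θ/, /x/, /θ/, /s/ (no codas are permitted; onsets are limited to one consonant).
Epenthesis after each stranded consonant: /θ/ → /θo/, /x/ → /xo/, /θ/ → /θo/, /s/ → /so/.

biθoʃɪxoθodeso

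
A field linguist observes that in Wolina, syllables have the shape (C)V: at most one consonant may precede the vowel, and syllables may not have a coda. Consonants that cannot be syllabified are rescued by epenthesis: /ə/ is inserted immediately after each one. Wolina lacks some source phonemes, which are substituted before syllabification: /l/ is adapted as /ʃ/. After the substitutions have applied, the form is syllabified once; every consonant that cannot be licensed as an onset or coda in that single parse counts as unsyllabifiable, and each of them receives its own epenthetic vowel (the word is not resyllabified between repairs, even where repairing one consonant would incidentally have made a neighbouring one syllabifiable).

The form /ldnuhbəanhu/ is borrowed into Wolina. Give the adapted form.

ʃədənuhəbəanəhu

Substitution: /l/ → /ʃ/, giving /ʃdnuhbəanhu/.
The consonants /ʃ/, /d/, /h/, /n/ cannot be parsed into a legal (C)V syllable (no codas are permitted; onsets are limited to one consonant).
Epenthesis after each stranded consonant: /ʃ/ → /ʃə/, /d/ → /də/, /h/ → /hə/, /n/ → /nə/.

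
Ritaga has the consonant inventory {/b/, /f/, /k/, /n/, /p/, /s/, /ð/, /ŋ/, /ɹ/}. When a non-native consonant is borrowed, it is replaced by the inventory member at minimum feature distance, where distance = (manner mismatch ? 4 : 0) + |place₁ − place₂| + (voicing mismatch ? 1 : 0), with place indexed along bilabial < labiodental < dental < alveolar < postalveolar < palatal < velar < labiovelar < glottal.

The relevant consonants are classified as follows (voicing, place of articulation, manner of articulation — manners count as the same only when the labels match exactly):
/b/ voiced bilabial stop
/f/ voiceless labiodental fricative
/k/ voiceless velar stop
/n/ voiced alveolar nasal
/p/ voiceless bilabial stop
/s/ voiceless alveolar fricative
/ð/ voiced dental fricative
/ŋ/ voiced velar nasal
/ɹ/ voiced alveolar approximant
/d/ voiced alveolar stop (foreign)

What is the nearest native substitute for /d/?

/b/ is closest: same manner (stop), place distance 3 (alveolar→bilabial), same voicing; total 3. Next closest is /k/ at distance 4.

b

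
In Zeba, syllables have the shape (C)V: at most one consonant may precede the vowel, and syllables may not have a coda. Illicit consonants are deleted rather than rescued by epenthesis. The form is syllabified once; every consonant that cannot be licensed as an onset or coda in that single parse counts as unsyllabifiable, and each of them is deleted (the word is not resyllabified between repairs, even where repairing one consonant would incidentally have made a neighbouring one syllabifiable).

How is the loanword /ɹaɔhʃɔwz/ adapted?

Syllabifying with onset maximization leaves /h/, /w/, /z/ stranded (no codas are permitted; onsets are limited to one consonant).
Deleting the stranded consonants removes /h/, /w/, /z/.

ɹaɔʃɔ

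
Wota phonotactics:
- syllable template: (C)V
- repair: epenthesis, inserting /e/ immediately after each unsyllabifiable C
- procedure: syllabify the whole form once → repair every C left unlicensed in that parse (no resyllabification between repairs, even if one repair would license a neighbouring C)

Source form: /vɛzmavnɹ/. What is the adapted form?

Syllabifying with onset maximization leaves /z/, /v/, /n/, /ɹ/ stranded (no codas are permitted; onsets are limited to one consonant).
Epenthesis after each stranded consonant: /z/ → /ze/, /v/ → /ve/, /n/ → /ne/, /ɹ/ → /ɹe/.

vɛzemaveneɹe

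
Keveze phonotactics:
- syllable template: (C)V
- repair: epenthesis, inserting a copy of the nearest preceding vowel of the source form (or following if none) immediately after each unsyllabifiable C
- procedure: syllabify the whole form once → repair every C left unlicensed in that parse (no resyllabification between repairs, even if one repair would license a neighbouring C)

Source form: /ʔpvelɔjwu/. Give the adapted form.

ʔepevelɔjɔwu

The consonants /ʔ/, /p/, /j/ cannot be parsed into a legal (C)V syllable (no codas are permitted; onsets are limited to one consonant).
Each unlicensed consonant becomes the onset of a new syllable: /ʔ/ → /ʔe/, /p/ → /pe/, /j/ → /jɔ/.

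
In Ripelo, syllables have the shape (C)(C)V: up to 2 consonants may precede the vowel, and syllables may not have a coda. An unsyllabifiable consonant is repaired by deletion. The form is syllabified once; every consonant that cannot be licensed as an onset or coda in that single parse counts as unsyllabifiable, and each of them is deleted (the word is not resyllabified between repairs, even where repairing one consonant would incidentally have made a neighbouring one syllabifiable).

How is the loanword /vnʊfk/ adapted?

vnʊ

Under (C)(C)V, the unsyllabifiable consonants are /f/, /k/ (no codas are permitted; onsets may contain at most 2 consonants).
Deletion applies to /f/, /k/.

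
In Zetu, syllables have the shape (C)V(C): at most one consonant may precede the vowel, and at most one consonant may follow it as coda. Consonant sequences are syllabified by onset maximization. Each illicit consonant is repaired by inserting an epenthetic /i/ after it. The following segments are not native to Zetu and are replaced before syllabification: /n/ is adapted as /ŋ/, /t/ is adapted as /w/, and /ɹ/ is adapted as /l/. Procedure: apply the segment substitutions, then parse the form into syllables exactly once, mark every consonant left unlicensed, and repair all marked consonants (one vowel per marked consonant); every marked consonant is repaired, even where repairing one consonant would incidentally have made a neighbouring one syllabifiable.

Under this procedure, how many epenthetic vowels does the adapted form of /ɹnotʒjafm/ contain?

After substitution the input is /lŋowʒjafm/.
The unsyllabifiable consonants are /l/, /ʒ/, /m/; each receives one epenthetic vowel.

3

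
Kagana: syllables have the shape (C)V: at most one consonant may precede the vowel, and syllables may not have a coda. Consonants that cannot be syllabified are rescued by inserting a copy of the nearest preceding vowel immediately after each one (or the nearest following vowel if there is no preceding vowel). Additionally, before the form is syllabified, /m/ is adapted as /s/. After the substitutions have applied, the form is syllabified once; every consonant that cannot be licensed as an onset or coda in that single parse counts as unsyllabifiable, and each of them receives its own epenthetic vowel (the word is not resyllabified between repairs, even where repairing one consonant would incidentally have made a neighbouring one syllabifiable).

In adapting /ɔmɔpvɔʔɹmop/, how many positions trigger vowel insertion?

After substitution the input is /ɔsɔpvɔʔɹsop/.
The unsyllabifiable consonants are /p/, /ʔ/, /ɹ/, /p/; each receives one epenthetic vowel.

4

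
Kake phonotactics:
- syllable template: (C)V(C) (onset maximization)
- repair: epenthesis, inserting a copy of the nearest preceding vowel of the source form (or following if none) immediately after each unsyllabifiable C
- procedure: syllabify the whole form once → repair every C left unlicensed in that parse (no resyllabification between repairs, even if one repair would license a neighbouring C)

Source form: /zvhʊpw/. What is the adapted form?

Under (C)V(C), the unsyllabifiable consonants are /z/, /v/, /w/ (at most one coda consonant is licensed; onsets are limited to one consonant).
Inserting the epenthetic vowel yields /z/ → /zʊ/, /v/ → /vʊ/, /w/ → /wʊ/.

zʊvʊhʊpwʊ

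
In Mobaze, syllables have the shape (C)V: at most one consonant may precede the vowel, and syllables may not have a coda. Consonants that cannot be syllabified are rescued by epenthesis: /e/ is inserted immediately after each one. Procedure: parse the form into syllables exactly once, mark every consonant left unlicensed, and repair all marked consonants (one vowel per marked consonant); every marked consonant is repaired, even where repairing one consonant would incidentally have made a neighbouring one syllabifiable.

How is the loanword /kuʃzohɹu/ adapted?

Under (C)V, the unsyllabifiable consonants are /ʃ/, /h/ (no codas are permitted; onsets are limited to one consonant).
Epenthesis after each stranded consonant: /ʃ/ → /ʃe/, /h/ → /he/.

kuʃezoheɹu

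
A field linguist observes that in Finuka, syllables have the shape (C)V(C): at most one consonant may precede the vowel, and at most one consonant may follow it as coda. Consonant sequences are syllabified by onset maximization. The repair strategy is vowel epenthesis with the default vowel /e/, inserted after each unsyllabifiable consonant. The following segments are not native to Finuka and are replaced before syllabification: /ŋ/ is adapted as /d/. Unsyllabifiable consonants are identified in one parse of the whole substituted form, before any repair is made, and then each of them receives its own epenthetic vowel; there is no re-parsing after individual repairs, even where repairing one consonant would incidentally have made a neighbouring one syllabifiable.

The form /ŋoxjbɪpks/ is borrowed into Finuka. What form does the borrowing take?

Substitution: /ŋ/ → /d/, giving /doxjbɪpks/.
The consonants /j/, /k/, /s/ cannot be parsed into a legal (C)V(C) syllable (at most one coda consonant is licensed; onsets are limited to one consonant).
Inserting the epenthetic vowel yields /j/ → /je/, /k/ → /ke/, /s/ → /se/.

doxjebɪpkese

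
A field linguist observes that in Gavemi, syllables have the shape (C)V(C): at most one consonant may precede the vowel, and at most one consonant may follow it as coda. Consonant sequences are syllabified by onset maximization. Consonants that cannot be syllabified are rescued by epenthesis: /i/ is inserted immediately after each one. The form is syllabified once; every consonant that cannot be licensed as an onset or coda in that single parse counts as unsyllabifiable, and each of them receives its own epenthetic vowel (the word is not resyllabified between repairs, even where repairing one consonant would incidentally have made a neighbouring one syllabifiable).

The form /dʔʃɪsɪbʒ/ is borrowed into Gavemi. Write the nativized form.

diʔiʃɪsɪbʒi

The consonants /d/, /ʔ/, /ʒ/ cannot be parsed into a legal (C)V(C) syllable (at most one coda consonant is licensed; onsets are limited to one consonant).
Each unlicensed consonant becomes the onset of a new syllable: /d/ → /di/, /ʔ/ → /ʔi/, /ʒ/ → /ʒi/.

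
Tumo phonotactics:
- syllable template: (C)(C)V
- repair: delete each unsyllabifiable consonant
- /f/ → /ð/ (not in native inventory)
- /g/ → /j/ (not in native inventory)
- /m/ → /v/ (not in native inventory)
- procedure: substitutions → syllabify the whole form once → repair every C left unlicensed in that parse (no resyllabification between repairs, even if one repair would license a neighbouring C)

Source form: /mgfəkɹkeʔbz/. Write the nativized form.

Substitution: /m/ → /v/, /g/ → /j/, /f/ → /ð/, giving /vjðəkɹkeʔbz/.
Under (C)(C)V, the unsyllabifiable consonants are /v/, /k/, /ʔ/, /b/, /z/ (no codas are permitted; onsets may contain at most 2 consonants).
Deleting the stranded consonants removes /v/, /k/, /ʔ/, /b/, /z/.

jðəɹke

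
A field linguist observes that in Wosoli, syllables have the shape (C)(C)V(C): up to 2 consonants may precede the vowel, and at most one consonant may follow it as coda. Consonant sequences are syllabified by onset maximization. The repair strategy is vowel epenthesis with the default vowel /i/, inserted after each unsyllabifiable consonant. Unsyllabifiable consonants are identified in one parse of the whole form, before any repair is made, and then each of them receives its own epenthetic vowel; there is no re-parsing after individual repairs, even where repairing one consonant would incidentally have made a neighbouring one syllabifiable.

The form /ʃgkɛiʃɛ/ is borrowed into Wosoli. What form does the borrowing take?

Syllabifying with onset maximization leaves /ʃ/ stranded (at most one coda consonant is licensed; onsets may contain at most 2 consonants).
Each unlicensed consonant becomes the onset of a new syllable: /ʃ/ → /ʃi/.

ʃigkɛiʃɛ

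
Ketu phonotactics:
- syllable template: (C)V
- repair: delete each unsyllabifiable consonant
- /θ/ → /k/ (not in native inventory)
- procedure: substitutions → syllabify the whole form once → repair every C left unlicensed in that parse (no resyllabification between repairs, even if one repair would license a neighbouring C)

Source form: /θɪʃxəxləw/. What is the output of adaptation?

kɪxələ

Substitution: /θ/ → /k/, giving /kɪʃxəxləw/.
Syllabifying with onset maximization leaves /ʃ/, /x/, /w/ stranded (no codas are permitted; onsets are limited to one consonant).
Each unlicensed consonant is deleted: /ʃ/, /x/, /w/.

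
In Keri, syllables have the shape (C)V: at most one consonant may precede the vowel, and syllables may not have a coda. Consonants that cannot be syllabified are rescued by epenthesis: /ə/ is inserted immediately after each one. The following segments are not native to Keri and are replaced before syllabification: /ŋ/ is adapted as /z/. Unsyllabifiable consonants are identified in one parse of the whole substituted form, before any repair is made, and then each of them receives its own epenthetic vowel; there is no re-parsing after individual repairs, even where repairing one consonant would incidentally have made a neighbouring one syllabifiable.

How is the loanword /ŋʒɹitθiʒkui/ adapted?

zəʒəɹitəθiʒəkui

Substitution: /ŋ/ → /z/, giving /zʒɹitθiʒkui/.
The consonants /z/, /ʒ/, /t/, /ʒ/ cannot be parsed into a legal (C)V syllable (no codas are permitted; onsets are limited to one consonant).
Epenthesis after each stranded consonant: /z/ → /zə/, /ʒ/ → /ʒə/, /t/ → /tə/, /ʒ/ → /ʒə/.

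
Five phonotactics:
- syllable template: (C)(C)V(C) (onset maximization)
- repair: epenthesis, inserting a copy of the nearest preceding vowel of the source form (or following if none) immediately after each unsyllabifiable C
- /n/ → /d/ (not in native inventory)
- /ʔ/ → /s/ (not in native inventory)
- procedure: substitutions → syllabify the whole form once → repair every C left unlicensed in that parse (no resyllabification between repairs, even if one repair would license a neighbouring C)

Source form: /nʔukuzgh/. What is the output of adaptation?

dsukuzguhu

Substitution: /n/ → /d/, /ʔ/ → /s/, giving /dsukuzgh/.
Syllabifying with onset maximization leaves /g/, /h/ stranded (at most one coda consonant is licensed; onsets may contain at most 2 consonants).
Each unlicensed consonant becomes the onset of a new syllable: /g/ → /gu/, /h/ → /hu/.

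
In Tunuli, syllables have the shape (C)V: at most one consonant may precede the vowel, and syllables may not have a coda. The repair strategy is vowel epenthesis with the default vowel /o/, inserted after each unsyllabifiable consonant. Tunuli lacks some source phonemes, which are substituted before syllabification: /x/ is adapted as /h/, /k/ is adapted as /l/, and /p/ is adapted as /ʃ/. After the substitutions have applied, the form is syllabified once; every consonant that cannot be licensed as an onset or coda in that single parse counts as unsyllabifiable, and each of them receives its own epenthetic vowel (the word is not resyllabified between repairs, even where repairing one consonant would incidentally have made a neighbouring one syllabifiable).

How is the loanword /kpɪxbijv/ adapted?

Substitution: /k/ → /l/, /p/ → /ʃ/, /x/ → /h/, giving /lʃɪhbijv/.
The consonants /l/, /h/, /j/, /v/ cannot be parsed into a legal (C)V syllable (no codas are permitted; onsets are limited to one consonant).
Inserting the epenthetic vowel yields /l/ → /lo/, /h/ → /ho/, /j/ → /jo/, /v/ → /vo/.

loʃɪhobijovo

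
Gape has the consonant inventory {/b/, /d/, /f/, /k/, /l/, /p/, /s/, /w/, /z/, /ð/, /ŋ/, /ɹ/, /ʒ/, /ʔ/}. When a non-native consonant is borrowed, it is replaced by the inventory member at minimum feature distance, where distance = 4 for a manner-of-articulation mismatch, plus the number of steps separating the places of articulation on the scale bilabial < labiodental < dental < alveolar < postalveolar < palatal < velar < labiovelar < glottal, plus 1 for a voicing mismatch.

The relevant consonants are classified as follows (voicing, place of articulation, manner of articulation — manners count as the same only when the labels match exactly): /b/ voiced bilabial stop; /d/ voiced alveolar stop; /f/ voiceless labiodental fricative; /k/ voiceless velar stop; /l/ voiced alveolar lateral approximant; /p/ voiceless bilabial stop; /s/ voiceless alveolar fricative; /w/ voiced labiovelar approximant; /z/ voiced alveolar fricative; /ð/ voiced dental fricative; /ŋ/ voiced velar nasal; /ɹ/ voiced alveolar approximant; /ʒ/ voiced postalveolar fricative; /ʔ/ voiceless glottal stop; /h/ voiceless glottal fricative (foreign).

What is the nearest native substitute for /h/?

/ʔ/ is closest: manner differs (fricative→stop, +4), place distance 0 (glottal→glottal), same voicing; total 4. Next closest is /s/ at distance 5.

ʔ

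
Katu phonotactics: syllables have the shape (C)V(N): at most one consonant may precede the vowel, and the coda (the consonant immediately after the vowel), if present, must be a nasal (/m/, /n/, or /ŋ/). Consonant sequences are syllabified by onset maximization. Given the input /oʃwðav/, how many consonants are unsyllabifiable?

3

The consonants /ʃ/, /w/, /v/ cannot be parsed into a legal (C)V(N) syllable (only a nasal (/m/, /n/, or /ŋ/) is licensed in coda position; onsets are limited to one consonant).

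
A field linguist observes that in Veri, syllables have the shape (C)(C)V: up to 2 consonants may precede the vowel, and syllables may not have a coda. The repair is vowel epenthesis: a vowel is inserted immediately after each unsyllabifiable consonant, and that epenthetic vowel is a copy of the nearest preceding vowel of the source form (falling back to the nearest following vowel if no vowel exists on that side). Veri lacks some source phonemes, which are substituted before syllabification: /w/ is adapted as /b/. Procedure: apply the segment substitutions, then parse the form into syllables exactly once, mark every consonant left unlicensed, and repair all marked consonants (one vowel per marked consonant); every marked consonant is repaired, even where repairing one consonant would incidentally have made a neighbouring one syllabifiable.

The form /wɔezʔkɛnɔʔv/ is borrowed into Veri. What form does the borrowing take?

Substitution: /w/ → /b/, giving /bɔezʔkɛnɔʔv/.
The consonants /z/, /ʔ/, /v/ cannot be parsed into a legal (C)(C)V syllable (no codas are permitted; onsets may contain at most 2 consonants).
Each unlicensed consonant becomes the onset of a new syllable: /z/ → /ze/, /ʔ/ → /ʔɔ/, /v/ → /vɔ/.

bɔezeʔkɛnɔʔɔvɔ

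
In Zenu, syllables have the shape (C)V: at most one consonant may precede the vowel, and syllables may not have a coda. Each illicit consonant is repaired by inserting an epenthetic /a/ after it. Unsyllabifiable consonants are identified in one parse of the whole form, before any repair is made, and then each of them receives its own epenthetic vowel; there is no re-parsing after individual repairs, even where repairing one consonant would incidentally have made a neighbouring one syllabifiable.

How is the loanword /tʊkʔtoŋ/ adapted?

The consonants /k/, /ʔ/, /ŋ/ cannot be parsed into a legal (C)V syllable (no codas are permitted; onsets are limited to one consonant).
Each unlicensed consonant becomes the onset of a new syllable: /k/ → /ka/, /ʔ/ → /ʔa/, /ŋ/ → /ŋa/.

tʊkaʔatoŋa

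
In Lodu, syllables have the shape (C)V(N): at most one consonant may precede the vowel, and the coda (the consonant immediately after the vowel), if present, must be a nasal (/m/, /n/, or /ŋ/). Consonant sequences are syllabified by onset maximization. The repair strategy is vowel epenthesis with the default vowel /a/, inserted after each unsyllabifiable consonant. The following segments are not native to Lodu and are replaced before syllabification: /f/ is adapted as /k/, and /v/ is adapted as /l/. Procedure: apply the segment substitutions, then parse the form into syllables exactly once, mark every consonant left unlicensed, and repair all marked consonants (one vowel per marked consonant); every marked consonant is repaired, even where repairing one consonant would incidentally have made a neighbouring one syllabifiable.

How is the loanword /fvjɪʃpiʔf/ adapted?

kalajɪʃapiʔaka

Substitution: /f/ → /k/, /v/ → /l/, giving /kljɪʃpiʔk/.
Under (C)V(N), the unsyllabifiable consonants are /k/, /l/, /ʃ/, /ʔ/, /k/ (only a nasal (/m/, /n/, or /ŋ/) is licensed in coda position; onsets are limited to one consonant).
Each unlicensed consonant becomes the onset of a new syllable: /k/ → /ka/, /l/ → /la/, /ʃ/ → /ʃa/, /ʔ/ → /ʔa/, /k/ → /ka/.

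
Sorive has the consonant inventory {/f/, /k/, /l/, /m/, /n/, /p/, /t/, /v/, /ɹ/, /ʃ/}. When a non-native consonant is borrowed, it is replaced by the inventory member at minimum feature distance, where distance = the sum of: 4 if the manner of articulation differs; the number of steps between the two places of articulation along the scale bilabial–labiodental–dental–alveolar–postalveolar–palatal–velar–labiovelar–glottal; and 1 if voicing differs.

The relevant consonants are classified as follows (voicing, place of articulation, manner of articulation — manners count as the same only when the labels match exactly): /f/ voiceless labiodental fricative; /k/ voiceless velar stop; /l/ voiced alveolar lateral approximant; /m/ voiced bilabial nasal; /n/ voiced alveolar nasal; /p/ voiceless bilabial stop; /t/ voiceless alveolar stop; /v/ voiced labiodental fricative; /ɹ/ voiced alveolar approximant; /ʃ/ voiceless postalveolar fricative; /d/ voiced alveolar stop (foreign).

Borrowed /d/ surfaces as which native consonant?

/t/ is closest: same manner (stop), place distance 0 (alveolar→alveolar), voicing differs (+1); total 1. Next closest is /k/ at distance 4.

t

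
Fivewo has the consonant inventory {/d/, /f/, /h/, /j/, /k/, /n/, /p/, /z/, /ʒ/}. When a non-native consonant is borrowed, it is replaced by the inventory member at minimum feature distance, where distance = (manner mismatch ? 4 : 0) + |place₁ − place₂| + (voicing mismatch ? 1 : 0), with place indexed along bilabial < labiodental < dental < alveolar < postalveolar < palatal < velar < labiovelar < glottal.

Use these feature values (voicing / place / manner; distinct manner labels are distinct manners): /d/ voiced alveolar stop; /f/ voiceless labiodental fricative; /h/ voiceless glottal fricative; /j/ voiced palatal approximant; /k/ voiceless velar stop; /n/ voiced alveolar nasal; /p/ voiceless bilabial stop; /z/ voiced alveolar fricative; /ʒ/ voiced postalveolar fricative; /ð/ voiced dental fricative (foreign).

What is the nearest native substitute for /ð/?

/z/ is closest: same manner (fricative), place distance 1 (dental→alveolar), same voicing; total 1. Next closest is /f/ at distance 2.

z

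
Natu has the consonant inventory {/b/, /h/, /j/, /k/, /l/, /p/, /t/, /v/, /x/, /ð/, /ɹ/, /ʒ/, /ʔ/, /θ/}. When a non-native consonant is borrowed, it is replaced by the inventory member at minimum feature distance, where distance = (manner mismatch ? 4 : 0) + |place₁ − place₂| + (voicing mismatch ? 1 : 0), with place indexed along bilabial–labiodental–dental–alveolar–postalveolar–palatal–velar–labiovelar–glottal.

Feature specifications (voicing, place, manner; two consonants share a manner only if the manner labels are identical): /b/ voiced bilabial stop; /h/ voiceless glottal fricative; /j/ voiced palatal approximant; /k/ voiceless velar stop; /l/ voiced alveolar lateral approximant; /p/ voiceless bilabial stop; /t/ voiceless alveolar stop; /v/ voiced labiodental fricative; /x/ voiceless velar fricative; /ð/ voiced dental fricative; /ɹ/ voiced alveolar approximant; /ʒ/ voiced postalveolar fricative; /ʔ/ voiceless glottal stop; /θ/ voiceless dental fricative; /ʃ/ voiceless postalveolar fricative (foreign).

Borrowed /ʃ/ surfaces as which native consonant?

/ʒ/ is closest: same manner (fricative), place distance 0 (postalveolar→postalveolar), voicing differs (+1); total 1. Next closest is /x/ at distance 2.

ʒ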